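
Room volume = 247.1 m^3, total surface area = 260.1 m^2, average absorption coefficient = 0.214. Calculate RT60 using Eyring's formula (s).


Given values:
  V = 247.1 m^3, S = 260.1 m^2, alpha = 0.214
Formula: RT60 = 0.161 * V / (-S * ln(1 - alpha))
Compute ln(1 - 0.214) = ln(0.786) = -0.240798
Denominator: -260.1 * -0.240798 = 62.6316
Numerator: 0.161 * 247.1 = 39.7831
RT60 = 39.7831 / 62.6316 = 0.635

0.635 s


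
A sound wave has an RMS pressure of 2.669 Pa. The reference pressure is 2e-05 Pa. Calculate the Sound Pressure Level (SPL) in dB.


Given values:
  p = 2.669 Pa
  p_ref = 2e-05 Pa
Formula: SPL = 20 * log10(p / p_ref)
Compute ratio: p / p_ref = 2.669 / 2e-05 = 133450
Compute log10: log10(133450) = 5.125319
Multiply: SPL = 20 * 5.125319 = 102.51

102.51 dB


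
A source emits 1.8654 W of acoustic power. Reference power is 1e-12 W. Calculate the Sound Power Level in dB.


Given values:
  W = 1.8654 W
  W_ref = 1e-12 W
Formula: SWL = 10 * log10(W / W_ref)
Compute ratio: W / W_ref = 1865400000000
Compute log10: log10(1865400000000) = 12.270772
Multiply: SWL = 10 * 12.270772 = 122.71

122.71 dB


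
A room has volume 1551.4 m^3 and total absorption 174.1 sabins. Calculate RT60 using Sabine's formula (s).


Given values:
  V = 1551.4 m^3
  A = 174.1 sabins
Formula: RT60 = 0.161 * V / A
Numerator: 0.161 * 1551.4 = 249.7754
RT60 = 249.7754 / 174.1 = 1.435

1.435 s


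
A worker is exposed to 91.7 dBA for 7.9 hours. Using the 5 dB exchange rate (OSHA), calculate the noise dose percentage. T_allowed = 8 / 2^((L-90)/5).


Given values:
  L = 91.7 dBA, T = 7.9 hours
Formula: T_allowed = 8 / 2^((L - 90) / 5)
Compute exponent: (91.7 - 90) / 5 = 0.34
Compute 2^(0.34) = 1.265757
T_allowed = 8 / 1.265757 = 6.320328 hours
Dose = (T / T_allowed) * 100
Dose = (7.9 / 6.320328) * 100 = 124.99

124.99 %


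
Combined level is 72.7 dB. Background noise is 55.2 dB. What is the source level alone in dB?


Given values:
  L_total = 72.7 dB, L_bg = 55.2 dB
Formula: L_source = 10 * log10(10^(L_total/10) - 10^(L_bg/10))
Convert to linear:
  10^(72.7/10) = 18620871.3666
  10^(55.2/10) = 331131.1215
Difference: 18620871.3666 - 331131.1215 = 18289740.2451
L_source = 10 * log10(18289740.2451) = 72.62

72.62 dB


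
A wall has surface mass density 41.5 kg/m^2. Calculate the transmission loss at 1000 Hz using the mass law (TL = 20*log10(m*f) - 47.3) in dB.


Given values:
  m = 41.5 kg/m^2, f = 1000 Hz
Formula: TL = 20 * log10(m * f) - 47.3
Compute m * f = 41.5 * 1000 = 41500.0
Compute log10(41500.0) = 4.618048
Compute 20 * 4.618048 = 92.361
TL = 92.361 - 47.3 = 45.06

45.06 dB


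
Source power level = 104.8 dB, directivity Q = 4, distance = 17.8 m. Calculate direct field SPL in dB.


Given values:
  Lw = 104.8 dB, Q = 4, r = 17.8 m
Formula: SPL = Lw + 10 * log10(Q / (4 * pi * r^2))
Compute 4 * pi * r^2 = 4 * pi * 17.8^2 = 3981.5289
Compute Q / denom = 4 / 3981.5289 = 0.00100464
Compute 10 * log10(0.00100464) = -29.9799
SPL = 104.8 + (-29.9799) = 74.82

74.82 dB


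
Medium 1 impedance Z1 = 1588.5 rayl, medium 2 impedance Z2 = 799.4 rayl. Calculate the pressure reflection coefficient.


Given values:
  Z1 = 1588.5 rayl, Z2 = 799.4 rayl
Formula: R = (Z2 - Z1) / (Z2 + Z1)
Numerator: Z2 - Z1 = 799.4 - 1588.5 = -789.1
Denominator: Z2 + Z1 = 799.4 + 1588.5 = 2387.9
R = -789.1 / 2387.9 = -0.3305

-0.3305


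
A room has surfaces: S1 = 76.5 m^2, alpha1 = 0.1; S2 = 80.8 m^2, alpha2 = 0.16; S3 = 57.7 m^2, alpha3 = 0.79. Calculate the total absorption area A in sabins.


Given surfaces:
  Surface 1: 76.5 * 0.1 = 7.65
  Surface 2: 80.8 * 0.16 = 12.928
  Surface 3: 57.7 * 0.79 = 45.583
Formula: A = sum(Si * alpha_i)
A = 7.65 + 12.928 + 45.583
A = 66.16

66.16 sabins


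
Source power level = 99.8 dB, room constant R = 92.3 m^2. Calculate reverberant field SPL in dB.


Given values:
  Lw = 99.8 dB, R = 92.3 m^2
Formula: SPL = Lw + 10 * log10(4 / R)
Compute 4 / R = 4 / 92.3 = 0.043337
Compute 10 * log10(0.043337) = -13.6314
SPL = 99.8 + (-13.6314) = 86.17

86.17 dB


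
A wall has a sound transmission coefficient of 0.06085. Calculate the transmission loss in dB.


Given values:
  tau = 0.06085
Formula: TL = 10 * log10(1 / tau)
Compute 1 / tau = 1 / 0.06085 = 16.4339
Compute log10(16.4339) = 1.215741
TL = 10 * 1.215741 = 12.16

12.16 dB


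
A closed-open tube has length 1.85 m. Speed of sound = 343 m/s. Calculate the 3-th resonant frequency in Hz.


Given values:
  Tube type: closed-open, L = 1.85 m, c = 343 m/s, n = 3
Formula: f_n = (2n - 1) * c / (4 * L)
Compute 2n - 1 = 2*3 - 1 = 5
Compute 4 * L = 4 * 1.85 = 7.4
f = 5 * 343 / 7.4
f = 231.76

231.76 Hz


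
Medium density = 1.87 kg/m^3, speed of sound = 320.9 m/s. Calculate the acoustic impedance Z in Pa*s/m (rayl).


Given values:
  rho = 1.87 kg/m^3
  c = 320.9 m/s
Formula: Z = rho * c
Z = 1.87 * 320.9
Z = 600.08

600.08 rayl


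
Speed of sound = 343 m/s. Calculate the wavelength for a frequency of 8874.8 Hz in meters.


Given values:
  c = 343 m/s, f = 8874.8 Hz
Formula: lambda = c / f
lambda = 343 / 8874.8
lambda = 0.0386

0.0386 m


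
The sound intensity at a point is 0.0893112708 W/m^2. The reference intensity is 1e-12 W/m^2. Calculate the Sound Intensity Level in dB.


Given values:
  I = 0.0893112708 W/m^2
  I_ref = 1e-12 W/m^2
Formula: SIL = 10 * log10(I / I_ref)
Compute ratio: I / I_ref = 89311270800
Compute log10: log10(89311270800) = 10.950906
Multiply: SIL = 10 * 10.950906 = 109.51

109.51 dB


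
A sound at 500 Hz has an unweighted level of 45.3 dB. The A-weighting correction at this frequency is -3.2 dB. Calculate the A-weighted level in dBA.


Given values:
  SPL = 45.3 dB
  A-weighting at 500 Hz = -3.2 dB
Formula: L_A = SPL + A_weight
L_A = 45.3 + (-3.2)
L_A = 42.1

42.1 dBA


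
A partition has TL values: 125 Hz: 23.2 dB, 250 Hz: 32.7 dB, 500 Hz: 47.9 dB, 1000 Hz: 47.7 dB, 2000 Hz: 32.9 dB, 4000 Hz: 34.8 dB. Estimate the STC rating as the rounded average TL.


Given TL values at each frequency:
  125 Hz: 23.2 dB
  250 Hz: 32.7 dB
  500 Hz: 47.9 dB
  1000 Hz: 47.7 dB
  2000 Hz: 32.9 dB
  4000 Hz: 34.8 dB
Formula: STC ~ round(average of TL values)
Sum = 23.2 + 32.7 + 47.9 + 47.7 + 32.9 + 34.8 = 219.2
Average = 219.2 / 6 = 36.53
Rounded: 37

37


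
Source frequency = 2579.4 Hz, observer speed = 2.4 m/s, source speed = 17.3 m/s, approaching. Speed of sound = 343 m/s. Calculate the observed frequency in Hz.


Given values:
  f_s = 2579.4 Hz, v_o = 2.4 m/s, v_s = 17.3 m/s
  Direction: approaching
Formula: f_o = f_s * (c + v_o) / (c - v_s)
Numerator: c + v_o = 343 + 2.4 = 345.4
Denominator: c - v_s = 343 - 17.3 = 325.7
f_o = 2579.4 * 345.4 / 325.7 = 2735.42

2735.42 Hz


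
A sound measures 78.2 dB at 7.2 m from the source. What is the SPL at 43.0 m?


Given values:
  SPL1 = 78.2 dB, r1 = 7.2 m, r2 = 43.0 m
Formula: SPL2 = SPL1 - 20 * log10(r2 / r1)
Compute ratio: r2 / r1 = 43.0 / 7.2 = 5.9722
Compute log10: log10(5.9722) = 0.776134
Compute drop: 20 * 0.776134 = 15.5227
SPL2 = 78.2 - 15.5227 = 62.68

62.68 dB


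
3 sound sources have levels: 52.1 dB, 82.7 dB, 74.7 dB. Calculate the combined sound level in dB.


Formula: L_total = 10 * log10( sum(10^(Li/10)) )
  Source 1: 10^(52.1/10) = 162181.0097
  Source 2: 10^(82.7/10) = 186208713.6663
  Source 3: 10^(74.7/10) = 29512092.2667
Sum of linear values = 215882986.9427
L_total = 10 * log10(215882986.9427) = 83.34

83.34 dB


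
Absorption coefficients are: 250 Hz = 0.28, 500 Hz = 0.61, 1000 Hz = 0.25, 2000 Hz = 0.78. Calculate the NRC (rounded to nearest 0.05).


Given values:
  a_250 = 0.28, a_500 = 0.61
  a_1000 = 0.25, a_2000 = 0.78
Formula: NRC = (a250 + a500 + a1000 + a2000) / 4
Sum = 0.28 + 0.61 + 0.25 + 0.78 = 1.92
NRC = 1.92 / 4 = 0.48
Rounded to nearest 0.05: 0.5

0.5


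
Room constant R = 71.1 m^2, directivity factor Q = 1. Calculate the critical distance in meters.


Given values:
  R = 71.1 m^2, Q = 1
Formula: d_c = 0.141 * sqrt(Q * R)
Compute Q * R = 1 * 71.1 = 71.1
Compute sqrt(71.1) = 8.4321
d_c = 0.141 * 8.4321 = 1.189

1.189 m


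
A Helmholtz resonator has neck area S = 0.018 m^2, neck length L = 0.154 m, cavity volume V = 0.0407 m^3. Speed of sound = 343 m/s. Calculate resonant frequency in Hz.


Given values:
  S = 0.018 m^2, L = 0.154 m, V = 0.0407 m^3, c = 343 m/s
Formula: f = (c / (2*pi)) * sqrt(S / (V * L))
Compute V * L = 0.0407 * 0.154 = 0.0062678
Compute S / (V * L) = 0.018 / 0.0062678 = 2.8718
Compute sqrt(2.8718) = 1.694639
Compute c / (2*pi) = 343 / 6.283185 = 54.590148
f = 54.590148 * 1.694639 = 92.51

92.51 Hz


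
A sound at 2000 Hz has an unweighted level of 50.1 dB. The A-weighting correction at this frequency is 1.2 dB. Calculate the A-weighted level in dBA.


Given values:
  SPL = 50.1 dB
  A-weighting at 2000 Hz = 1.2 dB
Formula: L_A = SPL + A_weight
L_A = 50.1 + (1.2)
L_A = 51.3

51.3 dBA


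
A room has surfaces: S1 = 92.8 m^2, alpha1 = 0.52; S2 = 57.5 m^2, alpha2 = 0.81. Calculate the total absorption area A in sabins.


Given surfaces:
  Surface 1: 92.8 * 0.52 = 48.256
  Surface 2: 57.5 * 0.81 = 46.575
Formula: A = sum(Si * alpha_i)
A = 48.256 + 46.575
A = 94.83

94.83 sabins


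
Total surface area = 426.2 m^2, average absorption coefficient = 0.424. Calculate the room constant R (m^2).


Given values:
  S = 426.2 m^2, alpha = 0.424
Formula: R = S * alpha / (1 - alpha)
Numerator: 426.2 * 0.424 = 180.7088
Denominator: 1 - 0.424 = 0.576
R = 180.7088 / 0.576 = 313.73

313.73 m^2


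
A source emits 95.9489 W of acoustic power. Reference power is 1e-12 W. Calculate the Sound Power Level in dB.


Given values:
  W = 95.9489 W
  W_ref = 1e-12 W
Formula: SWL = 10 * log10(W / W_ref)
Compute ratio: W / W_ref = 95948900000000
Compute log10: log10(95948900000000) = 13.98204
Multiply: SWL = 10 * 13.98204 = 139.82

139.82 dB


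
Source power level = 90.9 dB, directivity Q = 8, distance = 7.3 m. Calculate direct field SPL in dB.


Given values:
  Lw = 90.9 dB, Q = 8, r = 7.3 m
Formula: SPL = Lw + 10 * log10(Q / (4 * pi * r^2))
Compute 4 * pi * r^2 = 4 * pi * 7.3^2 = 669.6619
Compute Q / denom = 8 / 669.6619 = 0.01194633
Compute 10 * log10(0.01194633) = -19.2277
SPL = 90.9 + (-19.2277) = 71.67

71.67 dB


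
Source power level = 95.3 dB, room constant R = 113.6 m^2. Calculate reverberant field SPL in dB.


Given values:
  Lw = 95.3 dB, R = 113.6 m^2
Formula: SPL = Lw + 10 * log10(4 / R)
Compute 4 / R = 4 / 113.6 = 0.035211
Compute 10 * log10(0.035211) = -14.5332
SPL = 95.3 + (-14.5332) = 80.77

80.77 dB


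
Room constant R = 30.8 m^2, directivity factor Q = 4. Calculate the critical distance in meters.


Given values:
  R = 30.8 m^2, Q = 4
Formula: d_c = 0.141 * sqrt(Q * R)
Compute Q * R = 4 * 30.8 = 123.2
Compute sqrt(123.2) = 11.0995
d_c = 0.141 * 11.0995 = 1.565

1.565 m


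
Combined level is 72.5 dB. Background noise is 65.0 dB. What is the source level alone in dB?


Given values:
  L_total = 72.5 dB, L_bg = 65.0 dB
Formula: L_source = 10 * log10(10^(L_total/10) - 10^(L_bg/10))
Convert to linear:
  10^(72.5/10) = 17782794.1004
  10^(65.0/10) = 3162277.6602
Difference: 17782794.1004 - 3162277.6602 = 14620516.4402
L_source = 10 * log10(14620516.4402) = 71.65

71.65 dB


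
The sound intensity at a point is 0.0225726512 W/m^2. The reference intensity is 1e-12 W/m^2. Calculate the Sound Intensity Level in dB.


Given values:
  I = 0.0225726512 W/m^2
  I_ref = 1e-12 W/m^2
Formula: SIL = 10 * log10(I / I_ref)
Compute ratio: I / I_ref = 22572651200
Compute log10: log10(22572651200) = 10.353583
Multiply: SIL = 10 * 10.353583 = 103.54

103.54 dB


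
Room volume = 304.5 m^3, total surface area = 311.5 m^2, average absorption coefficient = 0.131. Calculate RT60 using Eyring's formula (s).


Given values:
  V = 304.5 m^3, S = 311.5 m^2, alpha = 0.131
Formula: RT60 = 0.161 * V / (-S * ln(1 - alpha))
Compute ln(1 - 0.131) = ln(0.869) = -0.140412
Denominator: -311.5 * -0.140412 = 43.7383
Numerator: 0.161 * 304.5 = 49.0245
RT60 = 49.0245 / 43.7383 = 1.121

1.121 s


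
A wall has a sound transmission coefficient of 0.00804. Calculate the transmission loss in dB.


Given values:
  tau = 0.00804
Formula: TL = 10 * log10(1 / tau)
Compute 1 / tau = 1 / 0.00804 = 124.3781
Compute log10(124.3781) = 2.094744
TL = 10 * 2.094744 = 20.95

20.95 dB


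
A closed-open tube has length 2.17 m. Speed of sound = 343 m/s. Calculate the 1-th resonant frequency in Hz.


Given values:
  Tube type: closed-open, L = 2.17 m, c = 343 m/s, n = 1
Formula: f_n = (2n - 1) * c / (4 * L)
Compute 2n - 1 = 2*1 - 1 = 1
Compute 4 * L = 4 * 2.17 = 8.68
f = 1 * 343 / 8.68
f = 39.52

39.52 Hz


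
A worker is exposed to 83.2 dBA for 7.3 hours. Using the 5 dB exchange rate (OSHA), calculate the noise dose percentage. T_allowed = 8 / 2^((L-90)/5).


Given values:
  L = 83.2 dBA, T = 7.3 hours
Formula: T_allowed = 8 / 2^((L - 90) / 5)
Compute exponent: (83.2 - 90) / 5 = -1.36
Compute 2^(-1.36) = 0.389582
T_allowed = 8 / 0.389582 = 20.53483 hours
Dose = (T / T_allowed) * 100
Dose = (7.3 / 20.53483) * 100 = 35.55

35.55 %


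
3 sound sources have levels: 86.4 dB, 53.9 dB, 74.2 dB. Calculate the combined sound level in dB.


Formula: L_total = 10 * log10( sum(10^(Li/10)) )
  Source 1: 10^(86.4/10) = 436515832.2402
  Source 2: 10^(53.9/10) = 245470.8916
  Source 3: 10^(74.2/10) = 26302679.919
Sum of linear values = 463063983.0508
L_total = 10 * log10(463063983.0508) = 86.66

86.66 dB


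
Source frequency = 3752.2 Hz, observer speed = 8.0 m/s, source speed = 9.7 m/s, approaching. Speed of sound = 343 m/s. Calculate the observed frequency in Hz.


Given values:
  f_s = 3752.2 Hz, v_o = 8.0 m/s, v_s = 9.7 m/s
  Direction: approaching
Formula: f_o = f_s * (c + v_o) / (c - v_s)
Numerator: c + v_o = 343 + 8.0 = 351.0
Denominator: c - v_s = 343 - 9.7 = 333.3
f_o = 3752.2 * 351.0 / 333.3 = 3951.46

3951.46 Hz


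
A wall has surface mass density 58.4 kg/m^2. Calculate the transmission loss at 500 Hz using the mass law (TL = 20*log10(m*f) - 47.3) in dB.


Given values:
  m = 58.4 kg/m^2, f = 500 Hz
Formula: TL = 20 * log10(m * f) - 47.3
Compute m * f = 58.4 * 500 = 29200.0
Compute log10(29200.0) = 4.465383
Compute 20 * 4.465383 = 89.3077
TL = 89.3077 - 47.3 = 42.01

42.01 dB


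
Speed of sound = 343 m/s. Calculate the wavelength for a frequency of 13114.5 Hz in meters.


Given values:
  c = 343 m/s, f = 13114.5 Hz
Formula: lambda = c / f
lambda = 343 / 13114.5
lambda = 0.0262

0.0262 m


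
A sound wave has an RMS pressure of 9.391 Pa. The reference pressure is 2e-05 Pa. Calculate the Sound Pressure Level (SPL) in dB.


Given values:
  p = 9.391 Pa
  p_ref = 2e-05 Pa
Formula: SPL = 20 * log10(p / p_ref)
Compute ratio: p / p_ref = 9.391 / 2e-05 = 469550
Compute log10: log10(469550) = 5.671682
Multiply: SPL = 20 * 5.671682 = 113.43

113.43 dB


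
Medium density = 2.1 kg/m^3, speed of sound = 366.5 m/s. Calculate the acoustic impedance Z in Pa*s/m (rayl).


Given values:
  rho = 2.1 kg/m^3
  c = 366.5 m/s
Formula: Z = rho * c
Z = 2.1 * 366.5
Z = 769.65

769.65 rayl


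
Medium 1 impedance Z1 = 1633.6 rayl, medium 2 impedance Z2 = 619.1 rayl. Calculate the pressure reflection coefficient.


Given values:
  Z1 = 1633.6 rayl, Z2 = 619.1 rayl
Formula: R = (Z2 - Z1) / (Z2 + Z1)
Numerator: Z2 - Z1 = 619.1 - 1633.6 = -1014.5
Denominator: Z2 + Z1 = 619.1 + 1633.6 = 2252.7
R = -1014.5 / 2252.7 = -0.4503

-0.4503


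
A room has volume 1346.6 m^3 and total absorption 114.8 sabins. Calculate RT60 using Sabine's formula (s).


Given values:
  V = 1346.6 m^3
  A = 114.8 sabins
Formula: RT60 = 0.161 * V / A
Numerator: 0.161 * 1346.6 = 216.8026
RT60 = 216.8026 / 114.8 = 1.889

1.889 s


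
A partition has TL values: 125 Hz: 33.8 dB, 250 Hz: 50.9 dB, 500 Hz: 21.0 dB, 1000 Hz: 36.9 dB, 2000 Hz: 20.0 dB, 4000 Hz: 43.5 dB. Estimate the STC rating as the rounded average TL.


Given TL values at each frequency:
  125 Hz: 33.8 dB
  250 Hz: 50.9 dB
  500 Hz: 21.0 dB
  1000 Hz: 36.9 dB
  2000 Hz: 20.0 dB
  4000 Hz: 43.5 dB
Formula: STC ~ round(average of TL values)
Sum = 33.8 + 50.9 + 21.0 + 36.9 + 20.0 + 43.5 = 206.1
Average = 206.1 / 6 = 34.35
Rounded: 34

34


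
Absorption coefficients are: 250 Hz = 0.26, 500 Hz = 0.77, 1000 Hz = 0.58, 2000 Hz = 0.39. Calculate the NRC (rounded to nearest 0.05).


Given values:
  a_250 = 0.26, a_500 = 0.77
  a_1000 = 0.58, a_2000 = 0.39
Formula: NRC = (a250 + a500 + a1000 + a2000) / 4
Sum = 0.26 + 0.77 + 0.58 + 0.39 = 2.0
NRC = 2.0 / 4 = 0.5
Rounded to nearest 0.05: 0.5

0.5


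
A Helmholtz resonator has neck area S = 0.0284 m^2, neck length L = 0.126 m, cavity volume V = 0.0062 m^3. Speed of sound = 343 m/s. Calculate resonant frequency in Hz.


Given values:
  S = 0.0284 m^2, L = 0.126 m, V = 0.0062 m^3, c = 343 m/s
Formula: f = (c / (2*pi)) * sqrt(S / (V * L))
Compute V * L = 0.0062 * 0.126 = 0.0007812
Compute S / (V * L) = 0.0284 / 0.0007812 = 36.3543
Compute sqrt(36.3543) = 6.029453
Compute c / (2*pi) = 343 / 6.283185 = 54.590148
f = 54.590148 * 6.029453 = 329.15

329.15 Hz


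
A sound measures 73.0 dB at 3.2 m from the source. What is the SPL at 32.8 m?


Given values:
  SPL1 = 73.0 dB, r1 = 3.2 m, r2 = 32.8 m
Formula: SPL2 = SPL1 - 20 * log10(r2 / r1)
Compute ratio: r2 / r1 = 32.8 / 3.2 = 10.25
Compute log10: log10(10.25) = 1.010724
Compute drop: 20 * 1.010724 = 20.2145
SPL2 = 73.0 - 20.2145 = 52.79

52.79 dB


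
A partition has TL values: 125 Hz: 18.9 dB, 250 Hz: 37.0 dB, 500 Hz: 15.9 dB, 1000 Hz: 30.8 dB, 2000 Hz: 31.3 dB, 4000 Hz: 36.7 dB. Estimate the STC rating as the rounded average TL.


Given TL values at each frequency:
  125 Hz: 18.9 dB
  250 Hz: 37.0 dB
  500 Hz: 15.9 dB
  1000 Hz: 30.8 dB
  2000 Hz: 31.3 dB
  4000 Hz: 36.7 dB
Formula: STC ~ round(average of TL values)
Sum = 18.9 + 37.0 + 15.9 + 30.8 + 31.3 + 36.7 = 170.6
Average = 170.6 / 6 = 28.43
Rounded: 28

28


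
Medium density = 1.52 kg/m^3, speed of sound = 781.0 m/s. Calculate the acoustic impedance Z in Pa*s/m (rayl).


Given values:
  rho = 1.52 kg/m^3
  c = 781.0 m/s
Formula: Z = rho * c
Z = 1.52 * 781.0
Z = 1187.12

1187.12 rayl


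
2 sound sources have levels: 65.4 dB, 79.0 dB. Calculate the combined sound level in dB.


Formula: L_total = 10 * log10( sum(10^(Li/10)) )
  Source 1: 10^(65.4/10) = 3467368.5045
  Source 2: 10^(79.0/10) = 79432823.4724
Sum of linear values = 82900191.9769
L_total = 10 * log10(82900191.9769) = 79.19

79.19 dB


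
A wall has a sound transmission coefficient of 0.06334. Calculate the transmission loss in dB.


Given values:
  tau = 0.06334
Formula: TL = 10 * log10(1 / tau)
Compute 1 / tau = 1 / 0.06334 = 15.7878
Compute log10(15.7878) = 1.198322
TL = 10 * 1.198322 = 11.98

11.98 dB


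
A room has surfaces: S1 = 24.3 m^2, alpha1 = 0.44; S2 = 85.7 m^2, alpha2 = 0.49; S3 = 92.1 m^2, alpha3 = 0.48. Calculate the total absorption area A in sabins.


Given surfaces:
  Surface 1: 24.3 * 0.44 = 10.692
  Surface 2: 85.7 * 0.49 = 41.993
  Surface 3: 92.1 * 0.48 = 44.208
Formula: A = sum(Si * alpha_i)
A = 10.692 + 41.993 + 44.208
A = 96.89

96.89 sabins


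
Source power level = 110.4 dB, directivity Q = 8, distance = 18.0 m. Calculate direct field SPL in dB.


Given values:
  Lw = 110.4 dB, Q = 8, r = 18.0 m
Formula: SPL = Lw + 10 * log10(Q / (4 * pi * r^2))
Compute 4 * pi * r^2 = 4 * pi * 18.0^2 = 4071.5041
Compute Q / denom = 8 / 4071.5041 = 0.00196488
Compute 10 * log10(0.00196488) = -27.0666
SPL = 110.4 + (-27.0666) = 83.33

83.33 dB


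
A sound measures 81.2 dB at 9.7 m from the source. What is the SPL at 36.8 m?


Given values:
  SPL1 = 81.2 dB, r1 = 9.7 m, r2 = 36.8 m
Formula: SPL2 = SPL1 - 20 * log10(r2 / r1)
Compute ratio: r2 / r1 = 36.8 / 9.7 = 3.7938
Compute log10: log10(3.7938) = 0.579074
Compute drop: 20 * 0.579074 = 11.5815
SPL2 = 81.2 - 11.5815 = 69.62

69.62 dB


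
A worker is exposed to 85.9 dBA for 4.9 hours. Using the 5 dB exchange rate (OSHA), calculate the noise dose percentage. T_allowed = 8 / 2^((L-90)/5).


Given values:
  L = 85.9 dBA, T = 4.9 hours
Formula: T_allowed = 8 / 2^((L - 90) / 5)
Compute exponent: (85.9 - 90) / 5 = -0.82
Compute 2^(-0.82) = 0.566442
T_allowed = 8 / 0.566442 = 14.123247 hours
Dose = (T / T_allowed) * 100
Dose = (4.9 / 14.123247) * 100 = 34.69

34.69 %


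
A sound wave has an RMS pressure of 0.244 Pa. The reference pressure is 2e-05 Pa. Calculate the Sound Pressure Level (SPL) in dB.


Given values:
  p = 0.244 Pa
  p_ref = 2e-05 Pa
Formula: SPL = 20 * log10(p / p_ref)
Compute ratio: p / p_ref = 0.244 / 2e-05 = 12200
Compute log10: log10(12200) = 4.08636
Multiply: SPL = 20 * 4.08636 = 81.73

81.73 dB


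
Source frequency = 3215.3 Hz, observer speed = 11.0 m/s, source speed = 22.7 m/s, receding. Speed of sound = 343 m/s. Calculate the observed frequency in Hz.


Given values:
  f_s = 3215.3 Hz, v_o = 11.0 m/s, v_s = 22.7 m/s
  Direction: receding
Formula: f_o = f_s * (c - v_o) / (c + v_s)
Numerator: c - v_o = 343 - 11.0 = 332.0
Denominator: c + v_s = 343 + 22.7 = 365.7
f_o = 3215.3 * 332.0 / 365.7 = 2919.0

2919.0 Hz


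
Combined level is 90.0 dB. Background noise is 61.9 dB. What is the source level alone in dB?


Given values:
  L_total = 90.0 dB, L_bg = 61.9 dB
Formula: L_source = 10 * log10(10^(L_total/10) - 10^(L_bg/10))
Convert to linear:
  10^(90.0/10) = 1000000000.0
  10^(61.9/10) = 1548816.6189
Difference: 1000000000.0 - 1548816.6189 = 998451183.3811
L_source = 10 * log10(998451183.3811) = 89.99

89.99 dB


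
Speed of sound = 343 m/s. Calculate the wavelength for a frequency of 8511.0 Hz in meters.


Given values:
  c = 343 m/s, f = 8511.0 Hz
Formula: lambda = c / f
lambda = 343 / 8511.0
lambda = 0.0403

0.0403 m


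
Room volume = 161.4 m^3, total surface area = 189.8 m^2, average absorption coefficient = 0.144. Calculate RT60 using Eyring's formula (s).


Given values:
  V = 161.4 m^3, S = 189.8 m^2, alpha = 0.144
Formula: RT60 = 0.161 * V / (-S * ln(1 - alpha))
Compute ln(1 - 0.144) = ln(0.856) = -0.155485
Denominator: -189.8 * -0.155485 = 29.5111
Numerator: 0.161 * 161.4 = 25.9854
RT60 = 25.9854 / 29.5111 = 0.881

0.881 s


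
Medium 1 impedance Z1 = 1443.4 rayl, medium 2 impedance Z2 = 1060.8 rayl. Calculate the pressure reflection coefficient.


Given values:
  Z1 = 1443.4 rayl, Z2 = 1060.8 rayl
Formula: R = (Z2 - Z1) / (Z2 + Z1)
Numerator: Z2 - Z1 = 1060.8 - 1443.4 = -382.6
Denominator: Z2 + Z1 = 1060.8 + 1443.4 = 2504.2
R = -382.6 / 2504.2 = -0.1528

-0.1528


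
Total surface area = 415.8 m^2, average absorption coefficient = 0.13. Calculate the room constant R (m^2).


Given values:
  S = 415.8 m^2, alpha = 0.13
Formula: R = S * alpha / (1 - alpha)
Numerator: 415.8 * 0.13 = 54.054
Denominator: 1 - 0.13 = 0.87
R = 54.054 / 0.87 = 62.13

62.13 m^2


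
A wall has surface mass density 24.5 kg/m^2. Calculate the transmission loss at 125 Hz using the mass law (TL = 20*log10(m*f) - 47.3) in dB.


Given values:
  m = 24.5 kg/m^2, f = 125 Hz
Formula: TL = 20 * log10(m * f) - 47.3
Compute m * f = 24.5 * 125 = 3062.5
Compute log10(3062.5) = 3.486076
Compute 20 * 3.486076 = 69.7215
TL = 69.7215 - 47.3 = 22.42

22.42 dB


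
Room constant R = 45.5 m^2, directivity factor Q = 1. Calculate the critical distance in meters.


Given values:
  R = 45.5 m^2, Q = 1
Formula: d_c = 0.141 * sqrt(Q * R)
Compute Q * R = 1 * 45.5 = 45.5
Compute sqrt(45.5) = 6.7454
d_c = 0.141 * 6.7454 = 0.951

0.951 m


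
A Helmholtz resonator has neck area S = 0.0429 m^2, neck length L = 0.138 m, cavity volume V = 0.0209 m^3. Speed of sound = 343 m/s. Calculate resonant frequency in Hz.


Given values:
  S = 0.0429 m^2, L = 0.138 m, V = 0.0209 m^3, c = 343 m/s
Formula: f = (c / (2*pi)) * sqrt(S / (V * L))
Compute V * L = 0.0209 * 0.138 = 0.0028842
Compute S / (V * L) = 0.0429 / 0.0028842 = 14.8741
Compute sqrt(14.8741) = 3.856695
Compute c / (2*pi) = 343 / 6.283185 = 54.590148
f = 54.590148 * 3.856695 = 210.54

210.54 Hz


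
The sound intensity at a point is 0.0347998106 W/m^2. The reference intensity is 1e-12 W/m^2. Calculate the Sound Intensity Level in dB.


Given values:
  I = 0.0347998106 W/m^2
  I_ref = 1e-12 W/m^2
Formula: SIL = 10 * log10(I / I_ref)
Compute ratio: I / I_ref = 34799810600
Compute log10: log10(34799810600) = 10.541577
Multiply: SIL = 10 * 10.541577 = 105.42

105.42 dB


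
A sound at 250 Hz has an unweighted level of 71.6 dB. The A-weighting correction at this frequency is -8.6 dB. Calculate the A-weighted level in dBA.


Given values:
  SPL = 71.6 dB
  A-weighting at 250 Hz = -8.6 dB
Formula: L_A = SPL + A_weight
L_A = 71.6 + (-8.6)
L_A = 63.0

63.0 dBA


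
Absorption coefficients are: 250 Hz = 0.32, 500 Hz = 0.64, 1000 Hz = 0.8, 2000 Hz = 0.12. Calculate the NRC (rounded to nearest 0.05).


Given values:
  a_250 = 0.32, a_500 = 0.64
  a_1000 = 0.8, a_2000 = 0.12
Formula: NRC = (a250 + a500 + a1000 + a2000) / 4
Sum = 0.32 + 0.64 + 0.8 + 0.12 = 1.88
NRC = 1.88 / 4 = 0.47
Rounded to nearest 0.05: 0.45

0.45


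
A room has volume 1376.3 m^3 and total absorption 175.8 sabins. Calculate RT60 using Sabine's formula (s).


Given values:
  V = 1376.3 m^3
  A = 175.8 sabins
Formula: RT60 = 0.161 * V / A
Numerator: 0.161 * 1376.3 = 221.5843
RT60 = 221.5843 / 175.8 = 1.26

1.26 s


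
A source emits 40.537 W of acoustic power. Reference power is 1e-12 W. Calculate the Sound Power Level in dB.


Given values:
  W = 40.537 W
  W_ref = 1e-12 W
Formula: SWL = 10 * log10(W / W_ref)
Compute ratio: W / W_ref = 40537000000000
Compute log10: log10(40537000000000) = 13.607852
Multiply: SWL = 10 * 13.607852 = 136.08

136.08 dB


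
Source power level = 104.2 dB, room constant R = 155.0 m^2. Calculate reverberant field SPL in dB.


Given values:
  Lw = 104.2 dB, R = 155.0 m^2
Formula: SPL = Lw + 10 * log10(4 / R)
Compute 4 / R = 4 / 155.0 = 0.025806
Compute 10 * log10(0.025806) = -15.8828
SPL = 104.2 + (-15.8828) = 88.32

88.32 dB


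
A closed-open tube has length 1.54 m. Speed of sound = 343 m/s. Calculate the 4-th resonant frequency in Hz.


Given values:
  Tube type: closed-open, L = 1.54 m, c = 343 m/s, n = 4
Formula: f_n = (2n - 1) * c / (4 * L)
Compute 2n - 1 = 2*4 - 1 = 7
Compute 4 * L = 4 * 1.54 = 6.16
f = 7 * 343 / 6.16
f = 389.77

389.77 Hz


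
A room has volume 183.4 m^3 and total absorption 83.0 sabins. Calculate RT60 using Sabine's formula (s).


Given values:
  V = 183.4 m^3
  A = 83.0 sabins
Formula: RT60 = 0.161 * V / A
Numerator: 0.161 * 183.4 = 29.5274
RT60 = 29.5274 / 83.0 = 0.356

0.356 s


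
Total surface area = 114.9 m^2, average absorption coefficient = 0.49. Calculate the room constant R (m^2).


Given values:
  S = 114.9 m^2, alpha = 0.49
Formula: R = S * alpha / (1 - alpha)
Numerator: 114.9 * 0.49 = 56.301
Denominator: 1 - 0.49 = 0.51
R = 56.301 / 0.51 = 110.39

110.39 m^2


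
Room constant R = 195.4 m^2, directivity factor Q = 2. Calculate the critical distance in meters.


Given values:
  R = 195.4 m^2, Q = 2
Formula: d_c = 0.141 * sqrt(Q * R)
Compute Q * R = 2 * 195.4 = 390.8
Compute sqrt(390.8) = 19.7687
d_c = 0.141 * 19.7687 = 2.787

2.787 m


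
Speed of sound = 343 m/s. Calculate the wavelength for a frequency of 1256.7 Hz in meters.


Given values:
  c = 343 m/s, f = 1256.7 Hz
Formula: lambda = c / f
lambda = 343 / 1256.7
lambda = 0.2729

0.2729 m


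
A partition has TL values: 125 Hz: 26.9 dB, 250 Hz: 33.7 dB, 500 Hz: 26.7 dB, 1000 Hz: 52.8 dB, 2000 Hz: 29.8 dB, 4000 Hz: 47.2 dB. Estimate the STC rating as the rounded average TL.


Given TL values at each frequency:
  125 Hz: 26.9 dB
  250 Hz: 33.7 dB
  500 Hz: 26.7 dB
  1000 Hz: 52.8 dB
  2000 Hz: 29.8 dB
  4000 Hz: 47.2 dB
Formula: STC ~ round(average of TL values)
Sum = 26.9 + 33.7 + 26.7 + 52.8 + 29.8 + 47.2 = 217.1
Average = 217.1 / 6 = 36.18
Rounded: 36

36


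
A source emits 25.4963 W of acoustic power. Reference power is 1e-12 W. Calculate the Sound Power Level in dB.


Given values:
  W = 25.4963 W
  W_ref = 1e-12 W
Formula: SWL = 10 * log10(W / W_ref)
Compute ratio: W / W_ref = 25496300000000
Compute log10: log10(25496300000000) = 13.406477
Multiply: SWL = 10 * 13.406477 = 134.06

134.06 dB


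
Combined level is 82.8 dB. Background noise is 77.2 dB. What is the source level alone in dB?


Given values:
  L_total = 82.8 dB, L_bg = 77.2 dB
Formula: L_source = 10 * log10(10^(L_total/10) - 10^(L_bg/10))
Convert to linear:
  10^(82.8/10) = 190546071.7963
  10^(77.2/10) = 52480746.025
Difference: 190546071.7963 - 52480746.025 = 138065325.7713
L_source = 10 * log10(138065325.7713) = 81.4

81.4 dB


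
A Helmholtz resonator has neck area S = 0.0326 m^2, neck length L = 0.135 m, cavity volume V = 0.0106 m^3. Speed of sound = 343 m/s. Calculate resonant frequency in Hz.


Given values:
  S = 0.0326 m^2, L = 0.135 m, V = 0.0106 m^3, c = 343 m/s
Formula: f = (c / (2*pi)) * sqrt(S / (V * L))
Compute V * L = 0.0106 * 0.135 = 0.001431
Compute S / (V * L) = 0.0326 / 0.001431 = 22.7813
Compute sqrt(22.7813) = 4.772976
Compute c / (2*pi) = 343 / 6.283185 = 54.590148
f = 54.590148 * 4.772976 = 260.56

260.56 Hz


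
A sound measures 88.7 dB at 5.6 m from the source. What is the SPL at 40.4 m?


Given values:
  SPL1 = 88.7 dB, r1 = 5.6 m, r2 = 40.4 m
Formula: SPL2 = SPL1 - 20 * log10(r2 / r1)
Compute ratio: r2 / r1 = 40.4 / 5.6 = 7.2143
Compute log10: log10(7.2143) = 0.858194
Compute drop: 20 * 0.858194 = 17.1639
SPL2 = 88.7 - 17.1639 = 71.54

71.54 dB


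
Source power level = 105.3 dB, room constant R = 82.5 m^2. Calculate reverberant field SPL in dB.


Given values:
  Lw = 105.3 dB, R = 82.5 m^2
Formula: SPL = Lw + 10 * log10(4 / R)
Compute 4 / R = 4 / 82.5 = 0.048485
Compute 10 * log10(0.048485) = -13.1439
SPL = 105.3 + (-13.1439) = 92.16

92.16 dB


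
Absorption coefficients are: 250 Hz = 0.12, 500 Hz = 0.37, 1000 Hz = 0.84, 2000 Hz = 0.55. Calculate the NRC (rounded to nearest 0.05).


Given values:
  a_250 = 0.12, a_500 = 0.37
  a_1000 = 0.84, a_2000 = 0.55
Formula: NRC = (a250 + a500 + a1000 + a2000) / 4
Sum = 0.12 + 0.37 + 0.84 + 0.55 = 1.88
NRC = 1.88 / 4 = 0.47
Rounded to nearest 0.05: 0.45

0.45


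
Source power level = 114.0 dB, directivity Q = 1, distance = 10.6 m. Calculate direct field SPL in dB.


Given values:
  Lw = 114.0 dB, Q = 1, r = 10.6 m
Formula: SPL = Lw + 10 * log10(Q / (4 * pi * r^2))
Compute 4 * pi * r^2 = 4 * pi * 10.6^2 = 1411.9574
Compute Q / denom = 1 / 1411.9574 = 0.00070824
Compute 10 * log10(0.00070824) = -31.4982
SPL = 114.0 + (-31.4982) = 82.5

82.5 dB


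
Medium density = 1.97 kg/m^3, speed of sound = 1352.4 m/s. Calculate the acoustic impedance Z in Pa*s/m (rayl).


Given values:
  rho = 1.97 kg/m^3
  c = 1352.4 m/s
Formula: Z = rho * c
Z = 1.97 * 1352.4
Z = 2664.23

2664.23 rayl


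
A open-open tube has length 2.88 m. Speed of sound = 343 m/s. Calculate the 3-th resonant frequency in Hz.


Given values:
  Tube type: open-open, L = 2.88 m, c = 343 m/s, n = 3
Formula: f_n = n * c / (2 * L)
Compute 2 * L = 2 * 2.88 = 5.76
f = 3 * 343 / 5.76
f = 178.65

178.65 Hz


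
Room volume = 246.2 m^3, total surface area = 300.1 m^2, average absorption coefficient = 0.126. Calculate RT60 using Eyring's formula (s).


Given values:
  V = 246.2 m^3, S = 300.1 m^2, alpha = 0.126
Formula: RT60 = 0.161 * V / (-S * ln(1 - alpha))
Compute ln(1 - 0.126) = ln(0.874) = -0.134675
Denominator: -300.1 * -0.134675 = 40.416
Numerator: 0.161 * 246.2 = 39.6382
RT60 = 39.6382 / 40.416 = 0.981

0.981 s


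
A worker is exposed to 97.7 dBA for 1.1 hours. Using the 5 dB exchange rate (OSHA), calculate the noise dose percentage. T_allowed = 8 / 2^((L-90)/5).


Given values:
  L = 97.7 dBA, T = 1.1 hours
Formula: T_allowed = 8 / 2^((L - 90) / 5)
Compute exponent: (97.7 - 90) / 5 = 1.54
Compute 2^(1.54) = 2.907945
T_allowed = 8 / 2.907945 = 2.751084 hours
Dose = (T / T_allowed) * 100
Dose = (1.1 / 2.751084) * 100 = 39.98

39.98 %


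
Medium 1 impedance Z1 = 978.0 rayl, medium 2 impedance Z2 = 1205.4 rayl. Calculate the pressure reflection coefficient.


Given values:
  Z1 = 978.0 rayl, Z2 = 1205.4 rayl
Formula: R = (Z2 - Z1) / (Z2 + Z1)
Numerator: Z2 - Z1 = 1205.4 - 978.0 = 227.4
Denominator: Z2 + Z1 = 1205.4 + 978.0 = 2183.4
R = 227.4 / 2183.4 = 0.1041

0.1041


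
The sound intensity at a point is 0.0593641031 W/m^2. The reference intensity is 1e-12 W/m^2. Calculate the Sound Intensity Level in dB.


Given values:
  I = 0.0593641031 W/m^2
  I_ref = 1e-12 W/m^2
Formula: SIL = 10 * log10(I / I_ref)
Compute ratio: I / I_ref = 59364103100
Compute log10: log10(59364103100) = 10.773524
Multiply: SIL = 10 * 10.773524 = 107.74

107.74 dB


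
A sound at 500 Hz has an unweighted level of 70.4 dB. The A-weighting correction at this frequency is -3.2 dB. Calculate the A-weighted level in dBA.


Given values:
  SPL = 70.4 dB
  A-weighting at 500 Hz = -3.2 dB
Formula: L_A = SPL + A_weight
L_A = 70.4 + (-3.2)
L_A = 67.2

67.2 dBA


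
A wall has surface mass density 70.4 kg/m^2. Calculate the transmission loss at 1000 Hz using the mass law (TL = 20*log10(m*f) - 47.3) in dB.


Given values:
  m = 70.4 kg/m^2, f = 1000 Hz
Formula: TL = 20 * log10(m * f) - 47.3
Compute m * f = 70.4 * 1000 = 70400.0
Compute log10(70400.0) = 4.847573
Compute 20 * 4.847573 = 96.9515
TL = 96.9515 - 47.3 = 49.65

49.65 dB


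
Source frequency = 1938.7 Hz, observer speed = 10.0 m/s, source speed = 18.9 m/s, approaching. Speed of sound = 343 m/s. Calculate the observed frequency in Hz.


Given values:
  f_s = 1938.7 Hz, v_o = 10.0 m/s, v_s = 18.9 m/s
  Direction: approaching
Formula: f_o = f_s * (c + v_o) / (c - v_s)
Numerator: c + v_o = 343 + 10.0 = 353.0
Denominator: c - v_s = 343 - 18.9 = 324.1
f_o = 1938.7 * 353.0 / 324.1 = 2111.57

2111.57 Hz


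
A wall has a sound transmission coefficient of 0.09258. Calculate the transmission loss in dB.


Given values:
  tau = 0.09258
Formula: TL = 10 * log10(1 / tau)
Compute 1 / tau = 1 / 0.09258 = 10.8015
Compute log10(10.8015) = 1.033484
TL = 10 * 1.033484 = 10.33

10.33 dB


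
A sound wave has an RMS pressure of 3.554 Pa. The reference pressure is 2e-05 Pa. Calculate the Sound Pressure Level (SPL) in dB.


Given values:
  p = 3.554 Pa
  p_ref = 2e-05 Pa
Formula: SPL = 20 * log10(p / p_ref)
Compute ratio: p / p_ref = 3.554 / 2e-05 = 177700
Compute log10: log10(177700) = 5.249687
Multiply: SPL = 20 * 5.249687 = 104.99

104.99 dB


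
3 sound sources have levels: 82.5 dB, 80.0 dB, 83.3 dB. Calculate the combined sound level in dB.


Formula: L_total = 10 * log10( sum(10^(Li/10)) )
  Source 1: 10^(82.5/10) = 177827941.0039
  Source 2: 10^(80.0/10) = 100000000.0
  Source 3: 10^(83.3/10) = 213796208.9502
Sum of linear values = 491624149.9541
L_total = 10 * log10(491624149.9541) = 86.92

86.92 dB


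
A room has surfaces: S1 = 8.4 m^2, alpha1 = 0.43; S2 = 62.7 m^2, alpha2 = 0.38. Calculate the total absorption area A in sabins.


Given surfaces:
  Surface 1: 8.4 * 0.43 = 3.612
  Surface 2: 62.7 * 0.38 = 23.826
Formula: A = sum(Si * alpha_i)
A = 3.612 + 23.826
A = 27.44

27.44 sabins


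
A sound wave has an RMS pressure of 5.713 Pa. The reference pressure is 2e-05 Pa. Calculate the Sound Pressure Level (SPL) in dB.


Given values:
  p = 5.713 Pa
  p_ref = 2e-05 Pa
Formula: SPL = 20 * log10(p / p_ref)
Compute ratio: p / p_ref = 5.713 / 2e-05 = 285650
Compute log10: log10(285650) = 5.455834
Multiply: SPL = 20 * 5.455834 = 109.12

109.12 dB


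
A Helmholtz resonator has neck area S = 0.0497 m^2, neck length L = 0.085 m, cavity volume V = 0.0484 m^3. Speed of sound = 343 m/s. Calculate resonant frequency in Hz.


Given values:
  S = 0.0497 m^2, L = 0.085 m, V = 0.0484 m^3, c = 343 m/s
Formula: f = (c / (2*pi)) * sqrt(S / (V * L))
Compute V * L = 0.0484 * 0.085 = 0.004114
Compute S / (V * L) = 0.0497 / 0.004114 = 12.0807
Compute sqrt(12.0807) = 3.47573
Compute c / (2*pi) = 343 / 6.283185 = 54.590148
f = 54.590148 * 3.47573 = 189.74

189.74 Hz


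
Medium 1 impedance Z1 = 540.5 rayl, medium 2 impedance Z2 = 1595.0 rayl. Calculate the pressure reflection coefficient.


Given values:
  Z1 = 540.5 rayl, Z2 = 1595.0 rayl
Formula: R = (Z2 - Z1) / (Z2 + Z1)
Numerator: Z2 - Z1 = 1595.0 - 540.5 = 1054.5
Denominator: Z2 + Z1 = 1595.0 + 540.5 = 2135.5
R = 1054.5 / 2135.5 = 0.4938

0.4938


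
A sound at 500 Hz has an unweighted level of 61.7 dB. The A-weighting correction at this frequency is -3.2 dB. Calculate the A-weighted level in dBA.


Given values:
  SPL = 61.7 dB
  A-weighting at 500 Hz = -3.2 dB
Formula: L_A = SPL + A_weight
L_A = 61.7 + (-3.2)
L_A = 58.5

58.5 dBA


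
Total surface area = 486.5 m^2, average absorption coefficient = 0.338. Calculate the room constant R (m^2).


Given values:
  S = 486.5 m^2, alpha = 0.338
Formula: R = S * alpha / (1 - alpha)
Numerator: 486.5 * 0.338 = 164.437
Denominator: 1 - 0.338 = 0.662
R = 164.437 / 0.662 = 248.39

248.39 m^2


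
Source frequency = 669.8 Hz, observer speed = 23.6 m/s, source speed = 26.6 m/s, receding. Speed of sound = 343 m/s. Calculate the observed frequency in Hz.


Given values:
  f_s = 669.8 Hz, v_o = 23.6 m/s, v_s = 26.6 m/s
  Direction: receding
Formula: f_o = f_s * (c - v_o) / (c + v_s)
Numerator: c - v_o = 343 - 23.6 = 319.4
Denominator: c + v_s = 343 + 26.6 = 369.6
f_o = 669.8 * 319.4 / 369.6 = 578.83

578.83 Hz


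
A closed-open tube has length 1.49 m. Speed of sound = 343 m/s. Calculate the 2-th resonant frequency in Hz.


Given values:
  Tube type: closed-open, L = 1.49 m, c = 343 m/s, n = 2
Formula: f_n = (2n - 1) * c / (4 * L)
Compute 2n - 1 = 2*2 - 1 = 3
Compute 4 * L = 4 * 1.49 = 5.96
f = 3 * 343 / 5.96
f = 172.65

172.65 Hz


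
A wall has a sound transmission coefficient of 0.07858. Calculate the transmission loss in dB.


Given values:
  tau = 0.07858
Formula: TL = 10 * log10(1 / tau)
Compute 1 / tau = 1 / 0.07858 = 12.7259
Compute log10(12.7259) = 1.104689
TL = 10 * 1.104689 = 11.05

11.05 dB


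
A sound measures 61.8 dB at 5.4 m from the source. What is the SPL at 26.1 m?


Given values:
  SPL1 = 61.8 dB, r1 = 5.4 m, r2 = 26.1 m
Formula: SPL2 = SPL1 - 20 * log10(r2 / r1)
Compute ratio: r2 / r1 = 26.1 / 5.4 = 4.8333
Compute log10: log10(4.8333) = 0.684244
Compute drop: 20 * 0.684244 = 13.6849
SPL2 = 61.8 - 13.6849 = 48.12

48.12 dB


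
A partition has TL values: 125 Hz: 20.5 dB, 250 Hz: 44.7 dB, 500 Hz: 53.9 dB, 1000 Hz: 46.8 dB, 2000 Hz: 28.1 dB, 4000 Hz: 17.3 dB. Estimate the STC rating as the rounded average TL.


Given TL values at each frequency:
  125 Hz: 20.5 dB
  250 Hz: 44.7 dB
  500 Hz: 53.9 dB
  1000 Hz: 46.8 dB
  2000 Hz: 28.1 dB
  4000 Hz: 17.3 dB
Formula: STC ~ round(average of TL values)
Sum = 20.5 + 44.7 + 53.9 + 46.8 + 28.1 + 17.3 = 211.3
Average = 211.3 / 6 = 35.22
Rounded: 35

35


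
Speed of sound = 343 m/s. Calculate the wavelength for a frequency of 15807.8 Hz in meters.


Given values:
  c = 343 m/s, f = 15807.8 Hz
Formula: lambda = c / f
lambda = 343 / 15807.8
lambda = 0.0217

0.0217 m


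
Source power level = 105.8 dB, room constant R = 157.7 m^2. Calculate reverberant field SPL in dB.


Given values:
  Lw = 105.8 dB, R = 157.7 m^2
Formula: SPL = Lw + 10 * log10(4 / R)
Compute 4 / R = 4 / 157.7 = 0.025365
Compute 10 * log10(0.025365) = -15.9577
SPL = 105.8 + (-15.9577) = 89.84

89.84 dB


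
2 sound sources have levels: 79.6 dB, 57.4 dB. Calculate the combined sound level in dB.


Formula: L_total = 10 * log10( sum(10^(Li/10)) )
  Source 1: 10^(79.6/10) = 91201083.9356
  Source 2: 10^(57.4/10) = 549540.8739
Sum of linear values = 91750624.8095
L_total = 10 * log10(91750624.8095) = 79.63

79.63 dB


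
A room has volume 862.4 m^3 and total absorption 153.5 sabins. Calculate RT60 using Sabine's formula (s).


Given values:
  V = 862.4 m^3
  A = 153.5 sabins
Formula: RT60 = 0.161 * V / A
Numerator: 0.161 * 862.4 = 138.8464
RT60 = 138.8464 / 153.5 = 0.905

0.905 s


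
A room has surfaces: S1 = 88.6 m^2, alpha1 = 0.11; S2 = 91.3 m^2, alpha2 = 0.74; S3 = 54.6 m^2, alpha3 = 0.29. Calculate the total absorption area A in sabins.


Given surfaces:
  Surface 1: 88.6 * 0.11 = 9.746
  Surface 2: 91.3 * 0.74 = 67.562
  Surface 3: 54.6 * 0.29 = 15.834
Formula: A = sum(Si * alpha_i)
A = 9.746 + 67.562 + 15.834
A = 93.14

93.14 sabins
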